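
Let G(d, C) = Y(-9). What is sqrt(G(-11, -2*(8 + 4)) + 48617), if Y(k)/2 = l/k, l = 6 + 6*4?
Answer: sqrt(437493)/3 ≈ 220.48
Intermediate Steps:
l = 30 (l = 6 + 24 = 30)
Y(k) = 60/k (Y(k) = 2*(30/k) = 60/k)
G(d, C) = -20/3 (G(d, C) = 60/(-9) = 60*(-1/9) = -20/3)
sqrt(G(-11, -2*(8 + 4)) + 48617) = sqrt(-20/3 + 48617) = sqrt(145831/3) = sqrt(437493)/3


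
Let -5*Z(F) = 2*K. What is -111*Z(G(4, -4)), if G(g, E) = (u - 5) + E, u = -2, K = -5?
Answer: -222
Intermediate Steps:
G(g, E) = -7 + E (G(g, E) = (-2 - 5) + E = -7 + E)
Z(F) = 2 (Z(F) = -2*(-5)/5 = -⅕*(-10) = 2)
-111*Z(G(4, -4)) = -111*2 = -222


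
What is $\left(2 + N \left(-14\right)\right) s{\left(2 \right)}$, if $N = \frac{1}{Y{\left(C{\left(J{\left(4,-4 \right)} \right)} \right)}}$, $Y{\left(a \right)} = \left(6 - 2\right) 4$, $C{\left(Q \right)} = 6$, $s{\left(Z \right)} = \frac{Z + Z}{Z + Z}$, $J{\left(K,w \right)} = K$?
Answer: $\frac{9}{8} \approx 1.125$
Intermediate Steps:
$s{\left(Z \right)} = 1$ ($s{\left(Z \right)} = \frac{2 Z}{2 Z} = 2 Z \frac{1}{2 Z} = 1$)
$Y{\left(a \right)} = 16$ ($Y{\left(a \right)} = 4 \cdot 4 = 16$)
$N = \frac{1}{16} \approx 0.0625$
$\left(2 + N \left(-14\right)\right) s{\left(2 \right)} = \left(2 + \frac{1}{16} \left(-14\right)\right) 1 = \left(2 - \frac{7}{8}\right) 1 = \frac{9}{8} \cdot 1 = \frac{9}{8}$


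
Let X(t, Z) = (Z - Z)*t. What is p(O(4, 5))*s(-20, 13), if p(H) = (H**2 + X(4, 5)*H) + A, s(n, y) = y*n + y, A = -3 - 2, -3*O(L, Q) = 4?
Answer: 7163/9 ≈ 795.89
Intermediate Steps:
O(L, Q) = -4/3 (O(L, Q) = -1/3*4 = -4/3)
X(t, Z) = 0 (X(t, Z) = 0*t = 0)
A = -5
s(n, y) = y + n*y (s(n, y) = n*y + y = y + n*y)
p(H) = -5 + H**2 (p(H) = (H**2 + 0*H) - 5 = (H**2 + 0) - 5 = H**2 - 5 = -5 + H**2)
p(O(4, 5))*s(-20, 13) = (-5 + (-4/3)**2)*(13*(1 - 20)) = (-5 + 16/9)*(13*(-19)) = -29/9*(-247) = 7163/9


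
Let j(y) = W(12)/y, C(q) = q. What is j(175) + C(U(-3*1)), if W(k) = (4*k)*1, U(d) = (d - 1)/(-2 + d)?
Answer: 188/175 ≈ 1.0743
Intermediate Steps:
U(d) = (-1 + d)/(-2 + d)
W(k) = 4*k
j(y) = 48/y (j(y) = (4*12)/y = 48/y)
j(175) + C(U(-3*1)) = 48/175 + (-1 - 3*1)/(-2 - 3*1) = 48*(1/175) + (-1 - 3)/(-2 - 3) = 48/175 - 4/(-5) = 48/175 - 1/5*(-4) = 48/175 + 4/5 = 188/175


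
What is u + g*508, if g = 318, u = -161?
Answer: 161383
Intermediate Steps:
u + g*508 = -161 + 318*508 = -161 + 161544 = 161383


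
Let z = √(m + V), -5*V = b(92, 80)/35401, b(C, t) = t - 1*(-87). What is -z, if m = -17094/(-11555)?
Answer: -√247381743262016135/409058555 ≈ -1.2159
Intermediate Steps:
b(C, t) = 87 + t (b(C, t) = t + 87 = 87 + t)
m = 17094/11555 (m = -17094*(-1/11555) = 17094/11555 ≈ 1.4794)
V = -167/177005 (V = -(87 + 80)/(5*35401) = -167/(5*35401) = -⅕*167/35401 = -167/177005 ≈ -0.00094348)
z = √247381743262016135/409058555 (z = √(17094/11555 - 167/177005) = √(604758757/409058555) = √247381743262016135/409058555 ≈ 1.2159)
-z = -√247381743262016135/409058555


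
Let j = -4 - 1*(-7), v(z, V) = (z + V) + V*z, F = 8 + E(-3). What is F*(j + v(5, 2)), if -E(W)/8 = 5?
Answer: -640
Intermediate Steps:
E(W) = -40 (E(W) = -8*5 = -40)
F = -32 (F = 8 - 40 = -32)
v(z, V) = V + z + V*z (v(z, V) = (V + z) + V*z = V + z + V*z)
j = 3 (j = -4 + 7 = 3)
F*(j + v(5, 2)) = -32*(3 + (2 + 5 + 2*5)) = -32*(3 + (2 + 5 + 10)) = -32*(3 + 17) = -32*20 = -640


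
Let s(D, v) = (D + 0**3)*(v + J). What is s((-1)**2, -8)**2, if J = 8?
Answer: 0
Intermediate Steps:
s(D, v) = D*(8 + v) (s(D, v) = (D + 0**3)*(v + 8) = (D + 0)*(8 + v) = D*(8 + v))
s((-1)**2, -8)**2 = ((-1)**2*(8 - 8))**2 = (1*0)**2 = 0**2 = 0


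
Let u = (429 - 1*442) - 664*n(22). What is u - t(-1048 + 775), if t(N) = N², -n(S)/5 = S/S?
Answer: -71222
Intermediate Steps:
n(S) = -5 (n(S) = -5*S/S = -5*1 = -5)
u = 3307 (u = (429 - 1*442) - 664*(-5) = (429 - 442) + 3320 = -13 + 3320 = 3307)
u - t(-1048 + 775) = 3307 - (-1048 + 775)² = 3307 - 1*(-273)² = 3307 - 1*74529 = 3307 - 74529 = -71222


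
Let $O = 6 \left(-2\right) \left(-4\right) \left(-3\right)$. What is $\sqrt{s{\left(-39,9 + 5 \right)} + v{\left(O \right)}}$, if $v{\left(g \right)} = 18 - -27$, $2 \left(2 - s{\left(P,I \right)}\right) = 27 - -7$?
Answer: $\sqrt{30} \approx 5.4772$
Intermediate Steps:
$s{\left(P,I \right)} = -15$ ($s{\left(P,I \right)} = 2 - \frac{27 - -7}{2} = 2 - \frac{27 + 7}{2} = 2 - 17 = -15$)
$O = -144$ ($O = \left(-12\right) \left(-4\right) \left(-3\right) = 48 \left(-3\right) = -144$)
$v{\left(g \right)} = 45$ ($v{\left(g \right)} = 18 + 27 = 45$)
$\sqrt{s{\left(-39,9 + 5 \right)} + v{\left(O \right)}} = \sqrt{-15 + 45} = \sqrt{30}$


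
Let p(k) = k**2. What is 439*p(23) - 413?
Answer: 231818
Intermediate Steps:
439*p(23) - 413 = 439*23**2 - 413 = 439*529 - 413 = 232231 - 413 = 231818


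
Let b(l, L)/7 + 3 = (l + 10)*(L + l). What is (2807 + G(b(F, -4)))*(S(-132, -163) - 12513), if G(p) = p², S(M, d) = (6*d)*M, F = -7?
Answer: 7730735313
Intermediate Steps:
b(l, L) = -21 + 7*(10 + l)*(L + l) (b(l, L) = -21 + 7*((l + 10)*(L + l)) = -21 + 7*((10 + l)*(L + l)) = -21 + 7*(10 + l)*(L + l))
S(M, d) = 6*M*d
(2807 + G(b(F, -4)))*(S(-132, -163) - 12513) = (2807 + (-21 + 7*(-7)² + 70*(-4) + 70*(-7) + 7*(-4)*(-7))²)*(6*(-132)*(-163) - 12513) = (2807 + (-21 + 7*49 - 280 - 490 + 196)²)*(129096 - 12513) = (2807 + (-21 + 343 - 280 - 490 + 196)²)*116583 = (2807 + (-252)²)*116583 = (2807 + 63504)*116583 = 66311*116583 = 7730735313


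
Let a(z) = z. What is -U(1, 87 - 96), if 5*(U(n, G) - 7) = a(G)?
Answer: -26/5 ≈ -5.2000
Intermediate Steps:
U(n, G) = 7 + G/5
-U(1, 87 - 96) = -(7 + (87 - 96)/5) = -(7 + (⅕)*(-9)) = -(7 - 9/5) = -1*26/5 = -26/5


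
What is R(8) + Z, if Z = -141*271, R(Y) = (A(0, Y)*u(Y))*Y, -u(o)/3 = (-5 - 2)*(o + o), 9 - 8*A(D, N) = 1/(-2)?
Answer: -35019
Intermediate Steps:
A(D, N) = 19/16 (A(D, N) = 9/8 - ⅛/(-2) = 9/8 - ⅛*(-½) = 9/8 + 1/16 = 19/16)
u(o) = 42*o (u(o) = -3*(-5 - 2)*(o + o) = -(-21)*2*o = -(-42)*o = 42*o)
R(Y) = 399*Y²/8 (R(Y) = (19*(42*Y)/16)*Y = (399*Y/8)*Y = 399*Y²/8)
Z = -38211
R(8) + Z = (399/8)*8² - 38211 = (399/8)*64 - 38211 = 3192 - 38211 = -35019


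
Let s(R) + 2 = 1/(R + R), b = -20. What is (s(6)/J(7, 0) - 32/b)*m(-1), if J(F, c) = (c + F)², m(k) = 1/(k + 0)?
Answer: -4589/2940 ≈ -1.5609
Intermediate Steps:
m(k) = 1/k
s(R) = -2 + 1/(2*R) (s(R) = -2 + 1/(R + R) = -2 + 1/(2*R))
J(F, c) = (F + c)²
(s(6)/J(7, 0) - 32/b)*m(-1) = ((-2 + (½)/6)/((7 + 0)²) - 32/(-20))/(-1) = ((-2 + (½)*(⅙))/(7²) - 32*(-1/20))*(-1) = ((-2 + 1/12)/49 + 8/5)*(-1) = (-23/12*1/49 + 8/5)*(-1) = (-23/588 + 8/5)*(-1) = (4589/2940)*(-1) = -4589/2940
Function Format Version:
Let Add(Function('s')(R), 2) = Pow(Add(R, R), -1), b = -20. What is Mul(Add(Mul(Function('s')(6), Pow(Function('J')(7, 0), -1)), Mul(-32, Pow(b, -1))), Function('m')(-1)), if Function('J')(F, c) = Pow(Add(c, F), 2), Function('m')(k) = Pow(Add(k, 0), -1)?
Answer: Rational(-4589, 2940) ≈ -1.5609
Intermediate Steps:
Function('m')(k) = Pow(k, -1)
Function('s')(R) = Add(-2, Mul(Rational(1, 2), Pow(R, -1))) (Function('s')(R) = Add(-2, Pow(Add(R, R), -1)) = Add(-2, Pow(Mul(2, R), -1)) = Add(-2, Mul(Rational(1, 2), Pow(R, -1))))
Function('J')(F, c) = Pow(Add(F, c), 2)
Mul(Add(Mul(Function('s')(6), Pow(Function('J')(7, 0), -1)), Mul(-32, Pow(b, -1))), Function('m')(-1)) = Mul(Add(Mul(Add(-2, Mul(Rational(1, 2), Pow(6, -1))), Pow(Pow(Add(7, 0), 2), -1)), Mul(-32, Pow(-20, -1))), Pow(-1, -1)) = Mul(Add(Mul(Add(-2, Mul(Rational(1, 2), Rational(1, 6))), Pow(Pow(7, 2), -1)), Mul(-32, Rational(-1, 20))), -1) = Mul(Add(Mul(Add(-2, Rational(1, 12)), Pow(49, -1)), Rational(8, 5)), -1) = Mul(Add(Mul(Rational(-23, 12), Rational(1, 49)), Rational(8, 5)), -1) = Mul(Add(Rational(-23, 588), Rational(8, 5)), -1) = Mul(Rational(4589, 2940), -1) = Rational(-4589, 2940)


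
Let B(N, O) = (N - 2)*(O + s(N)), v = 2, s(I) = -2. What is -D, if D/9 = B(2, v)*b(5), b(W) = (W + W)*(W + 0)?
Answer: 0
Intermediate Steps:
b(W) = 2*W**2 (b(W) = (2*W)*W = 2*W**2)
B(N, O) = (-2 + N)*(-2 + O) (B(N, O) = (N - 2)*(O - 2) = (-2 + N)*(-2 + O))
D = 0 (D = 9*((4 - 2*2 - 2*2 + 2*2)*(2*5**2)) = 9*((4 - 4 - 4 + 4)*(2*25)) = 9*(0*50) = 9*0 = 0)
-D = -1*0 = 0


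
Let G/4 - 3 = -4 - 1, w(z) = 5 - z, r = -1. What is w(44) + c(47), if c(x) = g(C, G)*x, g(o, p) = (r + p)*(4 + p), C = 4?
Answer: 1653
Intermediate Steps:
G = -8 (G = 12 + 4*(-4 - 1) = 12 + 4*(-5) = 12 - 20 = -8)
g(o, p) = (-1 + p)*(4 + p)
c(x) = 36*x (c(x) = (-4 + (-8)**2 + 3*(-8))*x = (-4 + 64 - 24)*x = 36*x)
w(44) + c(47) = (5 - 1*44) + 36*47 = (5 - 44) + 1692 = -39 + 1692 = 1653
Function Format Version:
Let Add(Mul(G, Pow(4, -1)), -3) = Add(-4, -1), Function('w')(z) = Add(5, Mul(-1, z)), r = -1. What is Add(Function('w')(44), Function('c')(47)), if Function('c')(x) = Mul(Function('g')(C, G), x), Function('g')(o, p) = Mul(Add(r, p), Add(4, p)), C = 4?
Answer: 1653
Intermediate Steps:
G = -8 (G = Add(12, Mul(4, Add(-4, -1))) = Add(12, Mul(4, -5)) = Add(12, -20) = -8)
Function('g')(o, p) = Mul(Add(-1, p), Add(4, p))
Function('c')(x) = Mul(36, x) (Function('c')(x) = Mul(Add(-4, Pow(-8, 2), Mul(3, -8)), x) = Mul(Add(-4, 64, -24), x) = Mul(36, x))
Add(Function('w')(44), Function('c')(47)) = Add(Add(5, Mul(-1, 44)), Mul(36, 47)) = Add(Add(5, -44), 1692) = Add(-39, 1692) = 1653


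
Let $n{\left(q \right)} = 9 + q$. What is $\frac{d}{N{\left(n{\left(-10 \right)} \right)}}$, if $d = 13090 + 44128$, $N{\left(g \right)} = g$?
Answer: $-57218$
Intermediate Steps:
$d = 57218$
$\frac{d}{N{\left(n{\left(-10 \right)} \right)}} = \frac{57218}{9 - 10} = \frac{57218}{-1} = 57218 \left(-1\right) = -57218$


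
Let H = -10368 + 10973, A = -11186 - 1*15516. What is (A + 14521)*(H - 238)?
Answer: -4470427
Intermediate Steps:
A = -26702 (A = -11186 - 15516 = -26702)
H = 605
(A + 14521)*(H - 238) = (-26702 + 14521)*(605 - 238) = -12181*367 = -4470427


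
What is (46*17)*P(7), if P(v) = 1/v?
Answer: 782/7 ≈ 111.71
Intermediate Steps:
(46*17)*P(7) = (46*17)/7 = 782*(1/7) = 782/7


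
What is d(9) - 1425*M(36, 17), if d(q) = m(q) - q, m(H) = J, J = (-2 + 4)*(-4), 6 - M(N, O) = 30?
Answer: 34183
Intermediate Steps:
M(N, O) = -24 (M(N, O) = 6 - 1*30 = 6 - 30 = -24)
J = -8 (J = 2*(-4) = -8)
m(H) = -8
d(q) = -8 - q
d(9) - 1425*M(36, 17) = (-8 - 1*9) - 1425*(-24) = (-8 - 9) + 34200 = -17 + 34200 = 34183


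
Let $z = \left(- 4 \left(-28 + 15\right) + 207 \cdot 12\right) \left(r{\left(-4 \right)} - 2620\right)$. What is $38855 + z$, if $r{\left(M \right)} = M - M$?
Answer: $-6605465$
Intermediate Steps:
$r{\left(M \right)} = 0$
$z = -6644320$ ($z = \left(- 4 \left(-28 + 15\right) + 207 \cdot 12\right) \left(0 - 2620\right) = \left(\left(-4\right) \left(-13\right) + 2484\right) \left(-2620\right) = \left(52 + 2484\right) \left(-2620\right) = 2536 \left(-2620\right) = -6644320$)
$38855 + z = 38855 - 6644320 = -6605465$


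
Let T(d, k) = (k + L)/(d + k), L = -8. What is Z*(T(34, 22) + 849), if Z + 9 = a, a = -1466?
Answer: -5010575/4 ≈ -1.2526e+6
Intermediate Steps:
Z = -1475 (Z = -9 - 1466 = -1475)
T(d, k) = (-8 + k)/(d + k) (T(d, k) = (k - 8)/(d + k) = (-8 + k)/(d + k))
Z*(T(34, 22) + 849) = -1475*((-8 + 22)/(34 + 22) + 849) = -1475*(14/56 + 849) = -1475*((1/56)*14 + 849) = -1475*(¼ + 849) = -1475*3397/4 = -5010575/4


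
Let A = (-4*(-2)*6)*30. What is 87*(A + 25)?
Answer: 127455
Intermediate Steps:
A = 1440 (A = (8*6)*30 = 48*30 = 1440)
87*(A + 25) = 87*(1440 + 25) = 87*1465 = 127455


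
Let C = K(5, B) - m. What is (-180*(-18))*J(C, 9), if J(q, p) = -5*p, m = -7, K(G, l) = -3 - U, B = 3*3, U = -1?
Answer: -145800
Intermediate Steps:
B = 9
K(G, l) = -2 (K(G, l) = -3 - 1*(-1) = -3 + 1 = -2)
C = 5 (C = -2 - 1*(-7) = -2 + 7 = 5)
(-180*(-18))*J(C, 9) = (-180*(-18))*(-5*9) = 3240*(-45) = -145800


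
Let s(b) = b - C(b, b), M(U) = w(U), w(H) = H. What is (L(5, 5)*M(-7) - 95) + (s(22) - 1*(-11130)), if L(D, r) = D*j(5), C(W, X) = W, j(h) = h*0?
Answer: 11035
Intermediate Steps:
j(h) = 0
M(U) = U
L(D, r) = 0 (L(D, r) = D*0 = 0)
s(b) = 0 (s(b) = b - b = 0)
(L(5, 5)*M(-7) - 95) + (s(22) - 1*(-11130)) = (0*(-7) - 95) + (0 - 1*(-11130)) = (0 - 95) + (0 + 11130) = -95 + 11130 = 11035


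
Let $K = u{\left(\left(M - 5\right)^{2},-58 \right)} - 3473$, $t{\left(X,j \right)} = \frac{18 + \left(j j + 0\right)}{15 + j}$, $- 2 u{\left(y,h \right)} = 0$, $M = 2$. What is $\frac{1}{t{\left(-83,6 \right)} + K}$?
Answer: $- \frac{7}{24293} \approx -0.00028815$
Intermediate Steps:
$u{\left(y,h \right)} = 0$ ($u{\left(y,h \right)} = \left(- \frac{1}{2}\right) 0 = 0$)
$t{\left(X,j \right)} = \frac{18 + j^{2}}{15 + j}$ ($t{\left(X,j \right)} = \frac{18 + \left(j^{2} + 0\right)}{15 + j} = \frac{18 + j^{2}}{15 + j}$)
$K = -3473$ ($K = 0 - 3473 = -3473$)
$\frac{1}{t{\left(-83,6 \right)} + K} = \frac{1}{\frac{18 + 6^{2}}{15 + 6} - 3473} = \frac{1}{\frac{18 + 36}{21} - 3473} = \frac{1}{\frac{1}{21} \cdot 54 - 3473} = \frac{1}{\frac{18}{7} - 3473} = \frac{1}{- \frac{24293}{7}} = - \frac{7}{24293}$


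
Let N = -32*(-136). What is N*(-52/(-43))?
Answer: 226304/43 ≈ 5262.9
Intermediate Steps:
N = 4352
N*(-52/(-43)) = 4352*(-52/(-43)) = 4352*(-52*(-1/43)) = 4352*(52/43) = 226304/43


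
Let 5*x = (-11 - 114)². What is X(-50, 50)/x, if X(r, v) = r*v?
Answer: -⅘ ≈ -0.80000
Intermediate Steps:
x = 3125 (x = (-11 - 114)²/5 = (⅕)*(-125)² = (⅕)*15625 = 3125)
X(-50, 50)/x = -50*50/3125 = -2500*1/3125 = -⅘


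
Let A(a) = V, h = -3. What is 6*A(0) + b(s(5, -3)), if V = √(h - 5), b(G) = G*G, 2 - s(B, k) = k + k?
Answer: 64 + 12*I*√2 ≈ 64.0 + 16.971*I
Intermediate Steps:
s(B, k) = 2 - 2*k (s(B, k) = 2 - (k + k) = 2 - 2*k)
b(G) = G²
V = 2*I*√2 (V = √(-3 - 5) = √(-8) = 2*I*√2 ≈ 2.8284*I)
A(a) = 2*I*√2
6*A(0) + b(s(5, -3)) = 6*(2*I*√2) + (2 - 2*(-3))² = 12*I*√2 + (2 + 6)² = 12*I*√2 + 8² = 12*I*√2 + 64 = 64 + 12*I*√2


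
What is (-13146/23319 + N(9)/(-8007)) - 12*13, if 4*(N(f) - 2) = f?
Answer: -764259751/4881444 ≈ -156.56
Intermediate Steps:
N(f) = 2 + f/4
(-13146/23319 + N(9)/(-8007)) - 12*13 = (-13146/23319 + (2 + (1/4)*9)/(-8007)) - 12*13 = (-13146*1/23319 + (2 + 9/4)*(-1/8007)) - 156 = (-4382/7773 + (17/4)*(-1/8007)) - 156 = (-4382/7773 - 1/1884) - 156 = -2754487/4881444 - 156 = -764259751/4881444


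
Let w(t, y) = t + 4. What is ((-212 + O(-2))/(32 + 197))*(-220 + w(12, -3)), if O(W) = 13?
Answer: 40596/229 ≈ 177.28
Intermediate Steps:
w(t, y) = 4 + t
((-212 + O(-2))/(32 + 197))*(-220 + w(12, -3)) = ((-212 + 13)/(32 + 197))*(-220 + (4 + 12)) = (-199/229)*(-220 + 16) = -199*1/229*(-204) = -199/229*(-204) = 40596/229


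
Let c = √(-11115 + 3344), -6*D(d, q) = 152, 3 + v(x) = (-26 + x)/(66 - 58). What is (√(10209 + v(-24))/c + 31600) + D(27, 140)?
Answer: 94724/3 - I*√317049029/15542 ≈ 31575.0 - 1.1457*I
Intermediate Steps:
v(x) = -25/4 + x/8 (v(x) = -3 + (-26 + x)/(66 - 58) = -3 + (-26 + x)/8 = -3 + (-26 + x)*(⅛) = -3 + (-13/4 + x/8) = -25/4 + x/8)
D(d, q) = -76/3 (D(d, q) = -⅙*152 = -76/3)
c = I*√7771 (c = √(-7771) = I*√7771 ≈ 88.153*I)
(√(10209 + v(-24))/c + 31600) + D(27, 140) = (√(10209 + (-25/4 + (⅛)*(-24)))/((I*√7771)) + 31600) - 76/3 = (√(10209 + (-25/4 - 3))*(-I*√7771/7771) + 31600) - 76/3 = (√(10209 - 37/4)*(-I*√7771/7771) + 31600) - 76/3 = (√(40799/4)*(-I*√7771/7771) + 31600) - 76/3 = ((√40799/2)*(-I*√7771/7771) + 31600) - 76/3 = (-I*√317049029/15542 + 31600) - 76/3 = (31600 - I*√317049029/15542) - 76/3 = 94724/3 - I*√317049029/15542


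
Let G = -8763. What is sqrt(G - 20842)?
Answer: I*sqrt(29605) ≈ 172.06*I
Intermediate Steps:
sqrt(G - 20842) = sqrt(-8763 - 20842) = sqrt(-29605) = I*sqrt(29605)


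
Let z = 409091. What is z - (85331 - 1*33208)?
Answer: 356968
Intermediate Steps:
z - (85331 - 1*33208) = 409091 - (85331 - 1*33208) = 409091 - (85331 - 33208) = 409091 - 1*52123 = 409091 - 52123 = 356968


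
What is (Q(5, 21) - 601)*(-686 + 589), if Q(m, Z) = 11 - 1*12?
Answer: 58394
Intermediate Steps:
Q(m, Z) = -1 (Q(m, Z) = 11 - 12 = -1)
(Q(5, 21) - 601)*(-686 + 589) = (-1 - 601)*(-686 + 589) = -602*(-97) = 58394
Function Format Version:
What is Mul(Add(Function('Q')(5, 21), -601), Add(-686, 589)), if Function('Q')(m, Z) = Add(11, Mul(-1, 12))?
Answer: 58394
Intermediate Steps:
Function('Q')(m, Z) = -1 (Function('Q')(m, Z) = Add(11, -12) = -1)
Mul(Add(Function('Q')(5, 21), -601), Add(-686, 589)) = Mul(Add(-1, -601), Add(-686, 589)) = Mul(-602, -97) = 58394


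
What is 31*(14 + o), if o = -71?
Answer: -1767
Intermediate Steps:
31*(14 + o) = 31*(14 - 71) = 31*(-57) = -1767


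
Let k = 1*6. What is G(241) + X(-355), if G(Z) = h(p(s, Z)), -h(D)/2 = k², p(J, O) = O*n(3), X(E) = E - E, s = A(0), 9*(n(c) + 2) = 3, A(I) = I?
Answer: -72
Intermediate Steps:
n(c) = -5/3 (n(c) = -2 + (⅑)*3 = -2 + ⅓ = -5/3)
s = 0
X(E) = 0
p(J, O) = -5*O/3 (p(J, O) = O*(-5/3) = -5*O/3)
k = 6
h(D) = -72 (h(D) = -2*6² = -2*36 = -72)
G(Z) = -72
G(241) + X(-355) = -72 + 0 = -72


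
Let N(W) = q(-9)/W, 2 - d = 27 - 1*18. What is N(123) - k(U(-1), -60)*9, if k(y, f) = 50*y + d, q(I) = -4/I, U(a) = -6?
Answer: 3058645/1107 ≈ 2763.0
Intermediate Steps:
d = -7 (d = 2 - (27 - 1*18) = 2 - (27 - 18) = 2 - 1*9 = 2 - 9 = -7)
k(y, f) = -7 + 50*y (k(y, f) = 50*y - 7 = -7 + 50*y)
N(W) = 4/(9*W) (N(W) = (-4/(-9))/W = (-4*(-⅑))/W = 4/(9*W))
N(123) - k(U(-1), -60)*9 = (4/9)/123 - (-7 + 50*(-6))*9 = (4/9)*(1/123) - (-7 - 300)*9 = 4/1107 - (-307)*9 = 4/1107 - 1*(-2763) = 4/1107 + 2763 = 3058645/1107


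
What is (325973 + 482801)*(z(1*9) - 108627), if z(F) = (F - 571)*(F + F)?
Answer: -96036251082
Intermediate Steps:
z(F) = 2*F*(-571 + F) (z(F) = (-571 + F)*(2*F) = 2*F*(-571 + F))
(325973 + 482801)*(z(1*9) - 108627) = (325973 + 482801)*(2*(1*9)*(-571 + 1*9) - 108627) = 808774*(2*9*(-571 + 9) - 108627) = 808774*(2*9*(-562) - 108627) = 808774*(-10116 - 108627) = 808774*(-118743) = -96036251082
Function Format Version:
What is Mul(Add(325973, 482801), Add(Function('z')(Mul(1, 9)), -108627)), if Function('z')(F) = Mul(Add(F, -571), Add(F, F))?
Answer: -96036251082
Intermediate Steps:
Function('z')(F) = Mul(2, F, Add(-571, F)) (Function('z')(F) = Mul(Add(-571, F), Mul(2, F)) = Mul(2, F, Add(-571, F)))
Mul(Add(325973, 482801), Add(Function('z')(Mul(1, 9)), -108627)) = Mul(Add(325973, 482801), Add(Mul(2, Mul(1, 9), Add(-571, Mul(1, 9))), -108627)) = Mul(808774, Add(Mul(2, 9, Add(-571, 9)), -108627)) = Mul(808774, Add(Mul(2, 9, -562), -108627)) = Mul(808774, Add(-10116, -108627)) = Mul(808774, -118743) = -96036251082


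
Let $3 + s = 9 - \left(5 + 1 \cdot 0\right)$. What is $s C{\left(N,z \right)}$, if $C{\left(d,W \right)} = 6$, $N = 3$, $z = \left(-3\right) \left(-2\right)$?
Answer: $6$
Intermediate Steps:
$z = 6$
$s = 1$ ($s = -3 + \left(9 - \left(5 + 1 \cdot 0\right)\right) = -3 + \left(9 - \left(5 + 0\right)\right) = -3 + \left(9 - 5\right) = -3 + 4 = 1$)
$s C{\left(N,z \right)} = 1 \cdot 6 = 6$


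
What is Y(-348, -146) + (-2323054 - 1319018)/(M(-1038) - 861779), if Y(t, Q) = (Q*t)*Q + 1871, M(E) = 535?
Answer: -1596766350649/215311 ≈ -7.4161e+6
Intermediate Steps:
Y(t, Q) = 1871 + t*Q² (Y(t, Q) = t*Q² + 1871 = 1871 + t*Q²)
Y(-348, -146) + (-2323054 - 1319018)/(M(-1038) - 861779) = (1871 - 348*(-146)²) + (-2323054 - 1319018)/(535 - 861779) = (1871 - 348*21316) - 3642072/(-861244) = (1871 - 7417968) - 3642072*(-1/861244) = -7416097 + 910518/215311 = -1596766350649/215311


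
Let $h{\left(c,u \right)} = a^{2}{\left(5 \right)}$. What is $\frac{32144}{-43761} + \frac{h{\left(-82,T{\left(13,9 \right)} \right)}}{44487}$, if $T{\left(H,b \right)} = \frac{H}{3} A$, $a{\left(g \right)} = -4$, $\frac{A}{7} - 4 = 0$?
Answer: $- \frac{476429984}{648931869} \approx -0.73418$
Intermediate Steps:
$A = 28$ ($A = 28 + 7 \cdot 0 = 28 + 0 = 28$)
$T{\left(H,b \right)} = \frac{28 H}{3}$ ($T{\left(H,b \right)} = \frac{H}{3} \cdot 28 = \frac{28 H}{3}$)
$h{\left(c,u \right)} = 16$ ($h{\left(c,u \right)} = \left(-4\right)^{2} = 16$)
$\frac{32144}{-43761} + \frac{h{\left(-82,T{\left(13,9 \right)} \right)}}{44487} = \frac{32144}{-43761} + \frac{16}{44487} = 32144 \left(- \frac{1}{43761}\right) + 16 \cdot \frac{1}{44487} = - \frac{32144}{43761} + \frac{16}{44487} = - \frac{476429984}{648931869}$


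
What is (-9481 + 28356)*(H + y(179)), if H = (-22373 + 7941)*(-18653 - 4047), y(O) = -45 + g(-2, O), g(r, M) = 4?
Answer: 6183570026125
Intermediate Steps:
y(O) = -41 (y(O) = -45 + 4 = -41)
H = 327606400 (H = -14432*(-22700) = 327606400)
(-9481 + 28356)*(H + y(179)) = (-9481 + 28356)*(327606400 - 41) = 18875*327606359 = 6183570026125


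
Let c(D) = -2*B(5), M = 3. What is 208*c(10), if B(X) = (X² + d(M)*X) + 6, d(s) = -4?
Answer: -4576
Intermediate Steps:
B(X) = 6 + X² - 4*X (B(X) = (X² - 4*X) + 6 = 6 + X² - 4*X)
c(D) = -22 (c(D) = -2*(6 + 5² - 4*5) = -2*(6 + 25 - 20) = -2*11 = -22)
208*c(10) = 208*(-22) = -4576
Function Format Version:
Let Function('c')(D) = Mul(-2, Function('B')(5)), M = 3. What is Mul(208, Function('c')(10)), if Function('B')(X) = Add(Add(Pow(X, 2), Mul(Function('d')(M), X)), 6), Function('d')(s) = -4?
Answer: -4576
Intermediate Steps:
Function('B')(X) = Add(6, Pow(X, 2), Mul(-4, X)) (Function('B')(X) = Add(Add(Pow(X, 2), Mul(-4, X)), 6) = Add(6, Pow(X, 2), Mul(-4, X)))
Function('c')(D) = -22 (Function('c')(D) = Mul(-2, Add(6, Pow(5, 2), Mul(-4, 5))) = Mul(-2, Add(6, 25, -20)) = Mul(-2, 11) = -22)
Mul(208, Function('c')(10)) = Mul(208, -22) = -4576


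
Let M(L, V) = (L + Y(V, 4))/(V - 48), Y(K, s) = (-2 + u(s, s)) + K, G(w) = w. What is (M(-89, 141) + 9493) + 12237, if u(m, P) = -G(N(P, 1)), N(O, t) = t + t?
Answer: 673646/31 ≈ 21731.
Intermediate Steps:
N(O, t) = 2*t
u(m, P) = -2
Y(K, s) = -4 + K (Y(K, s) = (-2 - 2) + K = -4 + K)
M(L, V) = (-4 + L + V)/(-48 + V) (M(L, V) = (L + (-4 + V))/(V - 48) = (-4 + L + V)/(-48 + V))
(M(-89, 141) + 9493) + 12237 = ((-4 - 89 + 141)/(-48 + 141) + 9493) + 12237 = (48/93 + 9493) + 12237 = ((1/93)*48 + 9493) + 12237 = (16/31 + 9493) + 12237 = 294299/31 + 12237 = 673646/31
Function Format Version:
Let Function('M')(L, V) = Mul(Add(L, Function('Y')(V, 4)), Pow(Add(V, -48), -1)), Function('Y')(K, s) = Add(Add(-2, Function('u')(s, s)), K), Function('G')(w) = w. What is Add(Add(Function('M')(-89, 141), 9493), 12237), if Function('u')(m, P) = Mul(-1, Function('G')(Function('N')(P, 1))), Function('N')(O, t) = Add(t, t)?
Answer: Rational(673646, 31) ≈ 21731.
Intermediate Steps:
Function('N')(O, t) = Mul(2, t)
Function('u')(m, P) = -2 (Function('u')(m, P) = Mul(-1, Mul(2, 1)) = Mul(-1, 2) = -2)
Function('Y')(K, s) = Add(-4, K) (Function('Y')(K, s) = Add(Add(-2, -2), K) = Add(-4, K))
Function('M')(L, V) = Mul(Pow(Add(-48, V), -1), Add(-4, L, V)) (Function('M')(L, V) = Mul(Add(L, Add(-4, V)), Pow(Add(V, -48), -1)) = Mul(Add(-4, L, V), Pow(Add(-48, V), -1)) = Mul(Pow(Add(-48, V), -1), Add(-4, L, V)))
Add(Add(Function('M')(-89, 141), 9493), 12237) = Add(Add(Mul(Pow(Add(-48, 141), -1), Add(-4, -89, 141)), 9493), 12237) = Add(Add(Mul(Pow(93, -1), 48), 9493), 12237) = Add(Add(Mul(Rational(1, 93), 48), 9493), 12237) = Add(Add(Rational(16, 31), 9493), 12237) = Add(Rational(294299, 31), 12237) = Rational(673646, 31)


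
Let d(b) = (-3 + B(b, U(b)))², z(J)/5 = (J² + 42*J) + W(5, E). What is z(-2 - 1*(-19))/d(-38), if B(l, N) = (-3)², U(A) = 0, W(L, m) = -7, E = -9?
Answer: 415/3 ≈ 138.33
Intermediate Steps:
B(l, N) = 9
z(J) = -35 + 5*J² + 210*J (z(J) = 5*((J² + 42*J) - 7) = 5*(-7 + J² + 42*J) = -35 + 5*J² + 210*J)
d(b) = 36 (d(b) = (-3 + 9)² = 6² = 36)
z(-2 - 1*(-19))/d(-38) = (-35 + 5*(-2 - 1*(-19))² + 210*(-2 - 1*(-19)))/36 = (-35 + 5*(-2 + 19)² + 210*(-2 + 19))*(1/36) = (-35 + 5*17² + 210*17)*(1/36) = (-35 + 5*289 + 3570)*(1/36) = (-35 + 1445 + 3570)*(1/36) = 4980*(1/36) = 415/3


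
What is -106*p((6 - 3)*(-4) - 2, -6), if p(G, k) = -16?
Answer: 1696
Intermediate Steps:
-106*p((6 - 3)*(-4) - 2, -6) = -106*(-16) = 1696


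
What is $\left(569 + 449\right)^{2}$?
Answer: $1036324$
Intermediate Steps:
$\left(569 + 449\right)^{2} = 1018^{2} = 1036324$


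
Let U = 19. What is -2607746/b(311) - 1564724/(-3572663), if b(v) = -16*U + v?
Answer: -9316586694530/25008641 ≈ -3.7253e+5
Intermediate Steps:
b(v) = -304 + v (b(v) = -16*19 + v = -304 + v)
-2607746/b(311) - 1564724/(-3572663) = -2607746/(-304 + 311) - 1564724/(-3572663) = -2607746/7 - 1564724*(-1/3572663) = -2607746*⅐ + 1564724/3572663 = -2607746/7 + 1564724/3572663 = -9316586694530/25008641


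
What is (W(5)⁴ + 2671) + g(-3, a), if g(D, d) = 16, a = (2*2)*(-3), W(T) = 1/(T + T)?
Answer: 26870001/10000 ≈ 2687.0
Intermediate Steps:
W(T) = 1/(2*T)
a = -12 (a = 4*(-3) = -12)
(W(5)⁴ + 2671) + g(-3, a) = (((½)/5)⁴ + 2671) + 16 = (((½)*(⅕))⁴ + 2671) + 16 = ((⅒)⁴ + 2671) + 16 = (1/10000 + 2671) + 16 = 26710001/10000 + 16 = 26870001/10000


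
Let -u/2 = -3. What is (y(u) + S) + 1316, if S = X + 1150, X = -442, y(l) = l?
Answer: 2030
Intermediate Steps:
u = 6 (u = -2*(-3) = 6)
S = 708 (S = -442 + 1150 = 708)
(y(u) + S) + 1316 = (6 + 708) + 1316 = 714 + 1316 = 2030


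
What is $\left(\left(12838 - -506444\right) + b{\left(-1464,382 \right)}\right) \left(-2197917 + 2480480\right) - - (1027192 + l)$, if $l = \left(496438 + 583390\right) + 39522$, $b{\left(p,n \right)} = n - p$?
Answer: $147253637606$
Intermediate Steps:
$l = 1119350$ ($l = 1079828 + 39522 = 1119350$)
$\left(\left(12838 - -506444\right) + b{\left(-1464,382 \right)}\right) \left(-2197917 + 2480480\right) - - (1027192 + l) = \left(\left(12838 - -506444\right) + \left(382 - -1464\right)\right) \left(-2197917 + 2480480\right) - - (1027192 + 1119350) = \left(\left(12838 + 506444\right) + \left(382 + 1464\right)\right) 282563 - \left(-1\right) 2146542 = \left(519282 + 1846\right) 282563 - -2146542 = 521128 \cdot 282563 + 2146542 = 147251491064 + 2146542 = 147253637606$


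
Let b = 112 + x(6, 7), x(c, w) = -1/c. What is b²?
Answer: 450241/36 ≈ 12507.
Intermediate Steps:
b = 671/6 (b = 112 - 1/6 = 112 - 1*⅙ = 112 - ⅙ = 671/6 ≈ 111.83)
b² = (671/6)² = 450241/36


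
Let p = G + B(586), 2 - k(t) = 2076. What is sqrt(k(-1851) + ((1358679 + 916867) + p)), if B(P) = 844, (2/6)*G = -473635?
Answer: sqrt(853411) ≈ 923.80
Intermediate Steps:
G = -1420905 (G = 3*(-473635) = -1420905)
k(t) = -2074 (k(t) = 2 - 1*2076 = 2 - 2076 = -2074)
p = -1420061 (p = -1420905 + 844 = -1420061)
sqrt(k(-1851) + ((1358679 + 916867) + p)) = sqrt(-2074 + ((1358679 + 916867) - 1420061)) = sqrt(-2074 + (2275546 - 1420061)) = sqrt(-2074 + 855485) = sqrt(853411)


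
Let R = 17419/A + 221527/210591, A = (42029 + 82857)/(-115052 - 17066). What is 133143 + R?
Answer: 1508512256167609/13149933813 ≈ 1.1472e+5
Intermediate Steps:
A = -62443/66059 (A = 124886/(-132118) = 124886*(-1/132118) = -62443/66059 ≈ -0.94526)
R = -242309381496650/13149933813 (R = 17419/(-62443/66059) + 221527/210591 = 17419*(-66059/62443) + 221527*(1/210591) = -1150681721/62443 + 221527/210591 = -242309381496650/13149933813 ≈ -18427.)
133143 + R = 133143 - 242309381496650/13149933813 = 1508512256167609/13149933813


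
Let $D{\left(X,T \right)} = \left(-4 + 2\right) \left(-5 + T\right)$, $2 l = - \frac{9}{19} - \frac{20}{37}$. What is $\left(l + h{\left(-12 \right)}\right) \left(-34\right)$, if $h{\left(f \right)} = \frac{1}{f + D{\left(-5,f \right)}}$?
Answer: $\frac{121380}{7733} \approx 15.696$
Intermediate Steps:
$l = - \frac{713}{1406}$ ($l = \frac{- \frac{9}{19} - \frac{20}{37}}{2} = \frac{1}{2} \left(- \frac{713}{703}\right) = - \frac{713}{1406} \approx -0.50711$)
$D{\left(X,T \right)} = 10 - 2 T$ ($D{\left(X,T \right)} = - 2 \left(-5 + T\right) = 10 - 2 T$)
$h{\left(f \right)} = \frac{1}{10 - f}$ ($h{\left(f \right)} = \frac{1}{f - \left(-10 + 2 f\right)} = \frac{1}{10 - f}$)
$\left(l + h{\left(-12 \right)}\right) \left(-34\right) = \left(- \frac{713}{1406} + \frac{1}{10 - -12}\right) \left(-34\right) = \left(- \frac{713}{1406} + \frac{1}{10 + 12}\right) \left(-34\right) = \left(- \frac{713}{1406} + \frac{1}{22}\right) \left(-34\right) = \left(- \frac{3570}{7733}\right) \left(-34\right) = \frac{121380}{7733}$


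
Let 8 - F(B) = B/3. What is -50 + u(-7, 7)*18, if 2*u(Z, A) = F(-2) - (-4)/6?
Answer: 34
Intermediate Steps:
F(B) = 8 - B/3
u(Z, A) = 14/3 (u(Z, A) = ((8 - ⅓*(-2)) - (-4)/6)/2 = ((8 + ⅔) - (-4)/6)/2 = (26/3 - 1*(-⅔))/2 = (26/3 + ⅔)/2 = (½)*(28/3) = 14/3)
-50 + u(-7, 7)*18 = -50 + (14/3)*18 = -50 + 84 = 34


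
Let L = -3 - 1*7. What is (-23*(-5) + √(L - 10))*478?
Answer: 54970 + 956*I*√5 ≈ 54970.0 + 2137.7*I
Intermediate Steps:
L = -10 (L = -3 - 7 = -10)
(-23*(-5) + √(L - 10))*478 = (-23*(-5) + √(-10 - 10))*478 = (115 + √(-20))*478 = (115 + 2*I*√5)*478 = 54970 + 956*I*√5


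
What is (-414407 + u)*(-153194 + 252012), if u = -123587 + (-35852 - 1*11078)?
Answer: -57801019832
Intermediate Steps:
u = -170517 (u = -123587 + (-35852 - 11078) = -123587 - 46930 = -170517)
(-414407 + u)*(-153194 + 252012) = (-414407 - 170517)*(-153194 + 252012) = -584924*98818 = -57801019832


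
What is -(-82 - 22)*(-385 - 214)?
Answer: -62296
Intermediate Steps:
-(-82 - 22)*(-385 - 214) = -(-104)*(-599) = -1*62296 = -62296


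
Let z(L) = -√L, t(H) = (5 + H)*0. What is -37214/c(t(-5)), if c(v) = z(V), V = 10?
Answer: 18607*√10/5 ≈ 11768.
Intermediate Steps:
t(H) = 0
c(v) = -√10
-37214/c(t(-5)) = -37214*(-√10/10) = -(-18607)*√10/5 = 18607*√10/5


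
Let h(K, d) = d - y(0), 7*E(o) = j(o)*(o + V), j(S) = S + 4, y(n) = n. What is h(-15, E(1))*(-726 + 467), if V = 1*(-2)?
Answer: 185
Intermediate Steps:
j(S) = 4 + S
V = -2
E(o) = (-2 + o)*(4 + o)/7 (E(o) = ((4 + o)*(o - 2))/7 = ((4 + o)*(-2 + o))/7 = ((-2 + o)*(4 + o))/7 = (-2 + o)*(4 + o)/7)
h(K, d) = d (h(K, d) = d - 1*0 = d + 0 = d)
h(-15, E(1))*(-726 + 467) = ((-2 + 1)*(4 + 1)/7)*(-726 + 467) = ((⅐)*(-1)*5)*(-259) = -5/7*(-259) = 185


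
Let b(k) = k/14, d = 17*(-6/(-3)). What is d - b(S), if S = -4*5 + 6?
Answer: 35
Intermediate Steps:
S = -14 (S = -20 + 6 = -14)
d = 34 (d = 17*(-6*(-⅓)) = 17*2 = 34)
b(k) = k/14 (b(k) = k*(1/14) = k/14)
d - b(S) = 34 - (-14)/14 = 34 - 1*(-1) = 34 + 1 = 35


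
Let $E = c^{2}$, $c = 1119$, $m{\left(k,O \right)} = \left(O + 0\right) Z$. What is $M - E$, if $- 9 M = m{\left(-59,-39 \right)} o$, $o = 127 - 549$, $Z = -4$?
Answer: $- \frac{3734539}{3} \approx -1.2448 \cdot 10^{6}$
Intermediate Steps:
$m{\left(k,O \right)} = - 4 O$ ($m{\left(k,O \right)} = \left(O + 0\right) \left(-4\right) = O \left(-4\right) = - 4 O$)
$o = -422$ ($o = 127 - 549 = -422$)
$E = 1252161$ ($E = 1119^{2} = 1252161$)
$M = \frac{21944}{3}$ ($M = - \frac{\left(-4\right) \left(-39\right) \left(-422\right)}{9} = - \frac{156 \left(-422\right)}{9} = \left(- \frac{1}{9}\right) \left(-65832\right) = \frac{21944}{3} \approx 7314.7$)
$M - E = \frac{21944}{3} - 1252161 = - \frac{3734539}{3}$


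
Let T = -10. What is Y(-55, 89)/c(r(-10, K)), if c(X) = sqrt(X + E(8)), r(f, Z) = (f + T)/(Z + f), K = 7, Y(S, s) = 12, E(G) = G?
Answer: 6*sqrt(33)/11 ≈ 3.1334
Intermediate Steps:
r(f, Z) = (-10 + f)/(Z + f) (r(f, Z) = (f - 10)/(Z + f) = (-10 + f)/(Z + f))
c(X) = sqrt(8 + X) (c(X) = sqrt(X + 8) = sqrt(8 + X))
Y(-55, 89)/c(r(-10, K)) = 12/(sqrt(8 + (-10 - 10)/(7 - 10))) = 12/(sqrt(8 - 20/(-3))) = 12/(sqrt(8 - 1/3*(-20))) = 12/(sqrt(8 + 20/3)) = 12/(sqrt(44/3)) = 12/((2*sqrt(33)/3)) = 12*(sqrt(33)/22) = 6*sqrt(33)/11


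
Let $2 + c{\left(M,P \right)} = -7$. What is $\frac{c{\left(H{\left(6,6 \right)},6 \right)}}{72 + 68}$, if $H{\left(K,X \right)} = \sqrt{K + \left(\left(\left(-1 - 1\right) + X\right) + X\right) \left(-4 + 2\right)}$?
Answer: $- \frac{9}{140} \approx -0.064286$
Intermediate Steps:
$H{\left(K,X \right)} = \sqrt{4 + K - 4 X}$ ($H{\left(K,X \right)} = \sqrt{K + \left(\left(-2 + X\right) + X\right) \left(-2\right)} = \sqrt{K + \left(-2 + 2 X\right) \left(-2\right)} = \sqrt{K - \left(-4 + 4 X\right)} = \sqrt{4 + K - 4 X}$)
$c{\left(M,P \right)} = -9$ ($c{\left(M,P \right)} = -2 - 7 = -9$)
$\frac{c{\left(H{\left(6,6 \right)},6 \right)}}{72 + 68} = - \frac{9}{72 + 68} = - \frac{9}{140}$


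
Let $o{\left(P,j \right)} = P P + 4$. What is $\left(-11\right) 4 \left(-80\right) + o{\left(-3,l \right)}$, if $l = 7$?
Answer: $3533$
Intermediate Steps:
$o{\left(P,j \right)} = 4 + P^{2}$ ($o{\left(P,j \right)} = P^{2} + 4 = 4 + P^{2}$)
$\left(-11\right) 4 \left(-80\right) + o{\left(-3,l \right)} = \left(-11\right) 4 \left(-80\right) + \left(4 + \left(-3\right)^{2}\right) = \left(-44\right) \left(-80\right) + \left(4 + 9\right) = 3520 + 13 = 3533$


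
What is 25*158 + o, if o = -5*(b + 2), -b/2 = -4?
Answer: 3900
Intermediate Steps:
b = 8 (b = -2*(-4) = 8)
o = -50 (o = -5*(8 + 2) = -5*10 = -50)
25*158 + o = 25*158 - 50 = 3950 - 50 = 3900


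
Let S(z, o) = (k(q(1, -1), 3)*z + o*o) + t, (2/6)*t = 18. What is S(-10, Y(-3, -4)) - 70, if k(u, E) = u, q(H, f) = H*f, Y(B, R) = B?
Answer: 3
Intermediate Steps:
t = 54 (t = 3*18 = 54)
S(z, o) = 54 + o² - z (S(z, o) = ((1*(-1))*z + o*o) + 54 = (-z + o²) + 54 = (o² - z) + 54 = 54 + o² - z)
S(-10, Y(-3, -4)) - 70 = (54 + (-3)² - 1*(-10)) - 70 = (54 + 9 + 10) - 70 = 73 - 70 = 3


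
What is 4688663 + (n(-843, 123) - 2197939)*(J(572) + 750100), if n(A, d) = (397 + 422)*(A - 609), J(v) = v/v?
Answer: -2540682661164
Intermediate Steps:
J(v) = 1
n(A, d) = -498771 + 819*A (n(A, d) = 819*(-609 + A) = -498771 + 819*A)
4688663 + (n(-843, 123) - 2197939)*(J(572) + 750100) = 4688663 + ((-498771 + 819*(-843)) - 2197939)*(1 + 750100) = 4688663 + ((-498771 - 690417) - 2197939)*750101 = 4688663 + (-1189188 - 2197939)*750101 = 4688663 - 3387127*750101 = 4688663 - 2540687349827 = -2540682661164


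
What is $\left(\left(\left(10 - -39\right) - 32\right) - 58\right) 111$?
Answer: $-4551$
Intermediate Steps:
$\left(\left(\left(10 - -39\right) - 32\right) - 58\right) 111 = \left(\left(\left(10 + 39\right) - 32\right) - 58\right) 111 = \left(\left(49 - 32\right) - 58\right) 111 = \left(17 - 58\right) 111 = \left(-41\right) 111 = -4551$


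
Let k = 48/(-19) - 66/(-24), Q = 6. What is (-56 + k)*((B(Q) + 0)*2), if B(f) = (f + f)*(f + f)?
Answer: -305208/19 ≈ -16064.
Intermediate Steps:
B(f) = 4*f² (B(f) = (2*f)*(2*f) = 4*f²)
k = 17/76 (k = 48*(-1/19) - 66*(-1/24) = -48/19 + 11/4 = 17/76 ≈ 0.22368)
(-56 + k)*((B(Q) + 0)*2) = (-56 + 17/76)*((4*6² + 0)*2) = -4239*(4*36 + 0)*2/76 = -4239*(144 + 0)*2/76 = -152604*2/19 = -4239/76*288 = -305208/19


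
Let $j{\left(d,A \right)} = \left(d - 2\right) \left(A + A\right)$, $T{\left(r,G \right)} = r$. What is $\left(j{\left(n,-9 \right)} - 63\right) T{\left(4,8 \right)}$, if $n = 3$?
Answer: $-324$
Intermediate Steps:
$j{\left(d,A \right)} = 2 A \left(-2 + d\right)$ ($j{\left(d,A \right)} = \left(-2 + d\right) 2 A = 2 A \left(-2 + d\right)$)
$\left(j{\left(n,-9 \right)} - 63\right) T{\left(4,8 \right)} = \left(2 \left(-9\right) \left(-2 + 3\right) - 63\right) 4 = \left(2 \left(-9\right) 1 - 63\right) 4 = \left(-18 - 63\right) 4 = \left(-81\right) 4 = -324$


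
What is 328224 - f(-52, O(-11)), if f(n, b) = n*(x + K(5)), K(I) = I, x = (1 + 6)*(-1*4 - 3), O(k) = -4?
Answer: 325936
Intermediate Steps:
x = -49 (x = 7*(-4 - 3) = 7*(-7) = -49)
f(n, b) = -44*n (f(n, b) = n*(-49 + 5) = n*(-44) = -44*n)
328224 - f(-52, O(-11)) = 328224 - (-44)*(-52) = 328224 - 1*2288 = 328224 - 2288 = 325936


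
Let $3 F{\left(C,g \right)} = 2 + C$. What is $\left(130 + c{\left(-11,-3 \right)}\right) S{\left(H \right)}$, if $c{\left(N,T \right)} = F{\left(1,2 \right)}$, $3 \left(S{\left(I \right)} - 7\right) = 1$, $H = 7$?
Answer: $\frac{2882}{3} \approx 960.67$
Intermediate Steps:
$S{\left(I \right)} = \frac{22}{3}$ ($S{\left(I \right)} = 7 + \frac{1}{3} \cdot 1 = 7 + \frac{1}{3} = \frac{22}{3}$)
$F{\left(C,g \right)} = \frac{2}{3} + \frac{C}{3}$ ($F{\left(C,g \right)} = \frac{2 + C}{3} = \frac{2}{3} + \frac{C}{3}$)
$c{\left(N,T \right)} = 1$ ($c{\left(N,T \right)} = \frac{2}{3} + \frac{1}{3} \cdot 1 = \frac{2}{3} + \frac{1}{3} = 1$)
$\left(130 + c{\left(-11,-3 \right)}\right) S{\left(H \right)} = \left(130 + 1\right) \frac{22}{3} = 131 \cdot \frac{22}{3} = \frac{2882}{3}$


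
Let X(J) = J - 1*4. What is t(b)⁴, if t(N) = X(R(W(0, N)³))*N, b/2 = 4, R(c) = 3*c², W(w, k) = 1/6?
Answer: 14974662054868300801/14281868906496 ≈ 1.0485e+6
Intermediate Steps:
W(w, k) = ⅙
X(J) = -4 + J (X(J) = J - 4 = -4 + J)
b = 8 (b = 2*4 = 8)
t(N) = -62207*N/15552 (t(N) = (-4 + 3*((⅙)³)²)*N = (-4 + 3*(1/216)²)*N = (-4 + 3*(1/46656))*N = (-4 + 1/15552)*N = -62207*N/15552)
t(b)⁴ = (-62207/15552*8)⁴ = (-62207/1944)⁴ = 14974662054868300801/14281868906496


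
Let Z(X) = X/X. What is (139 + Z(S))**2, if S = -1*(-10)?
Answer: 19600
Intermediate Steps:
S = 10
Z(X) = 1
(139 + Z(S))**2 = (139 + 1)**2 = 140**2 = 19600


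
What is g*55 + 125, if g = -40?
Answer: -2075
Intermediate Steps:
g*55 + 125 = -40*55 + 125 = -2200 + 125 = -2075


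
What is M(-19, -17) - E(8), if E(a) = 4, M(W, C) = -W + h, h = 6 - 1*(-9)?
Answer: 30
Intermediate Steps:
h = 15 (h = 6 + 9 = 15)
M(W, C) = 15 - W (M(W, C) = -W + 15 = 15 - W)
M(-19, -17) - E(8) = (15 - 1*(-19)) - 1*4 = (15 + 19) - 4 = 34 - 4 = 30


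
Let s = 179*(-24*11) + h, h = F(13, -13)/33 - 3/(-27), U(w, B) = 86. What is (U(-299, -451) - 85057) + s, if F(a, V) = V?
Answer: -13090501/99 ≈ -1.3223e+5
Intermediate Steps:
h = -28/99 (h = -13/33 - 3/(-27) = -13*1/33 - 3*(-1/27) = -13/33 + 1/9 = -28/99 ≈ -0.28283)
s = -4678372/99 (s = 179*(-24*11) - 28/99 = 179*(-264) - 28/99 = -47256 - 28/99 = -4678372/99 ≈ -47256.)
(U(-299, -451) - 85057) + s = (86 - 85057) - 4678372/99 = -84971 - 4678372/99 = -13090501/99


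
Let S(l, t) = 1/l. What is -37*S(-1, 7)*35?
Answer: 1295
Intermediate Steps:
-37*S(-1, 7)*35 = -37/(-1)*35 = -37*(-1)*35 = 37*35 = 1295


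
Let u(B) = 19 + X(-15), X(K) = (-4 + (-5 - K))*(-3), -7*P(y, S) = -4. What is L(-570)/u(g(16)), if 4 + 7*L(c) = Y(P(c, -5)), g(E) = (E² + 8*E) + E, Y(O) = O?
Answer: -24/49 ≈ -0.48980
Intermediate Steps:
P(y, S) = 4/7 (P(y, S) = -⅐*(-4) = 4/7)
g(E) = E² + 9*E
X(K) = 27 + 3*K (X(K) = (-9 - K)*(-3) = 27 + 3*K)
L(c) = -24/49 (L(c) = -4/7 + (⅐)*(4/7) = -4/7 + 4/49 = -24/49)
u(B) = 1 (u(B) = 19 + (27 + 3*(-15)) = 19 + (27 - 45) = 19 - 18 = 1)
L(-570)/u(g(16)) = -24/49/1 = -24/49*1 = -24/49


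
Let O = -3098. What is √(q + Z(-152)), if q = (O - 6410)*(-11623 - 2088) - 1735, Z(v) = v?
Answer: √130362301 ≈ 11418.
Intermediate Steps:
q = 130362453 (q = (-3098 - 6410)*(-11623 - 2088) - 1735 = -9508*(-13711) - 1735 = 130364188 - 1735 = 130362453)
√(q + Z(-152)) = √(130362453 - 152) = √130362301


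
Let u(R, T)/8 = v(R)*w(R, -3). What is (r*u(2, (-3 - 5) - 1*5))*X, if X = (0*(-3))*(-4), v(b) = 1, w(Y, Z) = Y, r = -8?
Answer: 0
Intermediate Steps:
u(R, T) = 8*R (u(R, T) = 8*(1*R) = 8*R)
X = 0 (X = 0*(-4) = 0)
(r*u(2, (-3 - 5) - 1*5))*X = -64*2*0 = -8*16*0 = -128*0 = 0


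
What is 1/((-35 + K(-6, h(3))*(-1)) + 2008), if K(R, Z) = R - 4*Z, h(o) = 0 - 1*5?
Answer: 1/1959 ≈ 0.00051046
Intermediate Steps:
h(o) = -5 (h(o) = 0 - 5 = -5)
1/((-35 + K(-6, h(3))*(-1)) + 2008) = 1/((-35 + (-6 - 4*(-5))*(-1)) + 2008) = 1/((-35 + (-6 + 20)*(-1)) + 2008) = 1/((-35 + 14*(-1)) + 2008) = 1/((-35 - 14) + 2008) = 1/(-49 + 2008) = 1/1959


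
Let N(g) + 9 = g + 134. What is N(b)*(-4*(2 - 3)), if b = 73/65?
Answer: 32792/65 ≈ 504.49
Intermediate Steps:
b = 73/65 (b = 73*(1/65) = 73/65 ≈ 1.1231)
N(g) = 125 + g (N(g) = -9 + (g + 134) = -9 + (134 + g) = 125 + g)
N(b)*(-4*(2 - 3)) = (125 + 73/65)*(-4*(2 - 3)) = 8198*(-4*(-1))/65 = (8198/65)*4 = 32792/65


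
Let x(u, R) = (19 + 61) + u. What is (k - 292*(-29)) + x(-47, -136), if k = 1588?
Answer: 10089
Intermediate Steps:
x(u, R) = 80 + u
(k - 292*(-29)) + x(-47, -136) = (1588 - 292*(-29)) + (80 - 47) = (1588 + 8468) + 33 = 10056 + 33 = 10089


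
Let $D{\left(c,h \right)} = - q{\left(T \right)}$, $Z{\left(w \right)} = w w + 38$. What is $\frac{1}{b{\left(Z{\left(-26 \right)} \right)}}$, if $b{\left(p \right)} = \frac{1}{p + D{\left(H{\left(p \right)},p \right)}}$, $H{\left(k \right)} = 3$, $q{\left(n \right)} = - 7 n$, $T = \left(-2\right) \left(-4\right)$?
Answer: $770$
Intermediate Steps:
$T = 8$
$Z{\left(w \right)} = 38 + w^{2}$ ($Z{\left(w \right)} = w^{2} + 38 = 38 + w^{2}$)
$D{\left(c,h \right)} = 56$ ($D{\left(c,h \right)} = - \left(-7\right) 8 = \left(-1\right) \left(-56\right) = 56$)
$b{\left(p \right)} = \frac{1}{56 + p}$ ($b{\left(p \right)} = \frac{1}{p + 56} = \frac{1}{56 + p}$)
$\frac{1}{b{\left(Z{\left(-26 \right)} \right)}} = \frac{1}{\frac{1}{56 + \left(38 + \left(-26\right)^{2}\right)}} = \frac{1}{\frac{1}{56 + \left(38 + 676\right)}} = \frac{1}{\frac{1}{56 + 714}} = \frac{1}{\frac{1}{770}} = 770$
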